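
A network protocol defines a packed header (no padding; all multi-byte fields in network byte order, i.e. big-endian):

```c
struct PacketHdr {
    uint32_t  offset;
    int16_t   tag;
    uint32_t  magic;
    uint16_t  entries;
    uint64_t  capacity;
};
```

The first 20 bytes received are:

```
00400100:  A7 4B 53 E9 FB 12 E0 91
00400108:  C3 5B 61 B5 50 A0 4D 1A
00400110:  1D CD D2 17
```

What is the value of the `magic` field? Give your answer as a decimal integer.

3767649115

`magic` follows `offset` (4 B), `tag` (2 B), so it starts at offset 4 + 2 = 6 and occupies 4 bytes.
Bytes at offsets 6..9: E0 91 C3 5B.
Big-endian stores the most-significant byte at the lowest address.
The bytes are already most-significant first: 0xE091C35B.
0xE091C35B = 3767649115.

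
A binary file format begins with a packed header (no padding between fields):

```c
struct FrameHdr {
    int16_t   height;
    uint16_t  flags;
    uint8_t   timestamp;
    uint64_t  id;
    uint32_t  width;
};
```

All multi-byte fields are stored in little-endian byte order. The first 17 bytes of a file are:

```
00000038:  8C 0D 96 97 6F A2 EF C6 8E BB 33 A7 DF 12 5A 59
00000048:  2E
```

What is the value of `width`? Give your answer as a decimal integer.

`width` follows `height` (2 B), `flags` (2 B), `timestamp` (1 B), `id` (8 B), so it starts at offset 2 + 2 + 1 + 8 = 13 and occupies 4 bytes.
Bytes at offsets 13..16: 12 5A 59 2E.
In little-endian order the low byte comes first in memory.
Reassemble most-significant byte first: 2E 59 5A 12 → 0x2E595A12.
0x2E595A12 = 777607698.

777607698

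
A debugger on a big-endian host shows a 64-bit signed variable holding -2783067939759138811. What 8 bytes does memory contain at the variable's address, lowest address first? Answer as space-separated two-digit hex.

D9 60 8E 74 40 E0 D8 05

Two's complement of -2783067939759138811 in 64 bits: 2783067939759138811 = 0x269F718BBF1F27FB; invert → 0xD9608E7440E0D804; add 1 → 0xD9608E7440E0D805.
Split into bytes (most-significant first): D9 60 8E 74 40 E0 D8 05.
In big-endian order the high byte comes first in memory.
So the memory order matches the most-significant-first order: D9 60 8E 74 40 E0 D8 05.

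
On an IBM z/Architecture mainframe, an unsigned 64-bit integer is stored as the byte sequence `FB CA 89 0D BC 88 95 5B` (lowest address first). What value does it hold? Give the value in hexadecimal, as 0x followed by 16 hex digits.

0xFBCA890DBC88955B

In big-endian order the high byte comes first in memory.
The bytes are already most-significant first: 0xFBCA890DBC88955B.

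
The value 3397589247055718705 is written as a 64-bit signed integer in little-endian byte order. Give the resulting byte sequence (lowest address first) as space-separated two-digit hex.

31 69 71 43 6B A9 26 2F

3397589247055718705 in hexadecimal, padded to 64 bits, is 0x2F26A96B43716931.
Split into bytes (most-significant first): 2F 26 A9 6B 43 71 69 31.
Little-endian stores the least-significant byte at the lowest address.
So at ascending addresses the bytes are 31 69 71 43 6B A9 26 2F.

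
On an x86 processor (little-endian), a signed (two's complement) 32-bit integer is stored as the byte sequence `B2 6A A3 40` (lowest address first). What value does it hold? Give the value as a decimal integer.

1084451506

Little-endian stores the least-significant byte at the lowest address.
Reassemble most-significant byte first: 40 A3 6A B2 → 0x40A36AB2.
0x40A36AB2 = 1084451506.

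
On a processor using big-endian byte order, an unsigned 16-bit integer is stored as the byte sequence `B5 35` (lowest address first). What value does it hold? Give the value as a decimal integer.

46389

Big-endian: lowest address holds the most-significant byte.
The bytes are already most-significant first: 0xB535.
0xB535 = 46389.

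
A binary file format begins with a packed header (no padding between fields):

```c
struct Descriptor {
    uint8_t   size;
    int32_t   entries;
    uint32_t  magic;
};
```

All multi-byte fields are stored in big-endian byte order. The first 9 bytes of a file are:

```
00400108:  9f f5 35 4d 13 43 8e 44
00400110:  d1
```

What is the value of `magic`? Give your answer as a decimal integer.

`magic` follows `size` (1 B), `entries` (4 B), so it starts at offset 1 + 4 = 5 and occupies 4 bytes.
Bytes at offsets 5..8: 43 8E 44 D1.
Big-endian stores the most-significant byte at the lowest address.
The bytes are already most-significant first: 0x438E44D1.
0x438E44D1 = 1133397201.

1133397201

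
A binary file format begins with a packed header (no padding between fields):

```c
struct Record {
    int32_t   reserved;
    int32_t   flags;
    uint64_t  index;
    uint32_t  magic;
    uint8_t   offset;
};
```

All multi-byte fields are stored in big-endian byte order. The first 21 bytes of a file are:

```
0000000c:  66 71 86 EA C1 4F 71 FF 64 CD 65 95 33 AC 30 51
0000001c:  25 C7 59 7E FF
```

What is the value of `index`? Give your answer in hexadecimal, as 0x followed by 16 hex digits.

0x64CD659533AC3051

`index` follows `reserved` (4 B), `flags` (4 B), so it starts at offset 4 + 4 = 8 and occupies 8 bytes.
Bytes at offsets 8..15: 64 CD 65 95 33 AC 30 51.
Big-endian: lowest address holds the most-significant byte.
The bytes are already most-significant first: 0x64CD659533AC3051.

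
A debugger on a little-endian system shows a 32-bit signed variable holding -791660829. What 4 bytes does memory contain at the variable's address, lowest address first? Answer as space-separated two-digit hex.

Two's complement of -791660829 in 32 bits: 791660829 = 0x2F2FC91D; invert → 0xD0D036E2; add 1 → 0xD0D036E3.
Split into bytes (most-significant first): D0 D0 36 E3.
Little-endian: lowest address holds the least-significant byte.
So at ascending addresses the bytes are E3 36 D0 D0.

E3 36 D0 D0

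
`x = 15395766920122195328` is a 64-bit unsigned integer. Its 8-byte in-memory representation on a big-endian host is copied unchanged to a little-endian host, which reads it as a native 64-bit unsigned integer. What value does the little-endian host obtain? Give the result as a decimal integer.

9285744644757432533

15395766920122195328 in 64-bit hexadecimal is 0xD5A8C0718E97DD80.
Stored big-endian, the bytes at ascending addresses are D5 A8 C0 71 8E 97 DD 80.
Read back as little-endian, the first byte is least significant, giving 0x80DD978E71C0A8D5.
0x80DD978E71C0A8D5 = 9285744644757432533.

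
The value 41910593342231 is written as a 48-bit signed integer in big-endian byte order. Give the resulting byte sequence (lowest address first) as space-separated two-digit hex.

26 1E 12 07 4B 17

41910593342231 in hexadecimal, padded to 48 bits, is 0x261E12074B17.
Split into bytes (most-significant first): 26 1E 12 07 4B 17.
Big-endian: lowest address holds the most-significant byte.
So the memory order matches the most-significant-first order: 26 1E 12 07 4B 17.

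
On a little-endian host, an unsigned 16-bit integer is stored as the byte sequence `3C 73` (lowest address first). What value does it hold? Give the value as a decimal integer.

In little-endian order the low byte comes first in memory.
Reassemble most-significant byte first: 73 3C → 0x733C.
0x733C = 29500.

29500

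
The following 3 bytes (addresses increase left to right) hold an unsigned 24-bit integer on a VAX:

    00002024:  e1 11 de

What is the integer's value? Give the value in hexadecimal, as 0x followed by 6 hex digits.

Little-endian: lowest address holds the least-significant byte.
Reassemble most-significant byte first: DE 11 E1 → 0xDE11E1.

0xDE11E1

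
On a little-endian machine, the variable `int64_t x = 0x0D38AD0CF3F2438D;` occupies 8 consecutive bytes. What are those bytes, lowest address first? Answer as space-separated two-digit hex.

8D 43 F2 F3 0C AD 38 0D

Split into bytes (most-significant first): 0D 38 AD 0C F3 F2 43 8D.
In little-endian order the low byte comes first in memory.
So at ascending addresses the bytes are 8D 43 F2 F3 0C AD 38 0D.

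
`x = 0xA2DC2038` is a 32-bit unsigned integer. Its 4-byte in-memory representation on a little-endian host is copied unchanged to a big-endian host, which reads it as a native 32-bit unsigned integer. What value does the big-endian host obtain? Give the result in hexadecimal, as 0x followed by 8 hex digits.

Stored little-endian, the bytes at ascending addresses are 38 20 DC A2.
Read back as big-endian, the last byte is least significant, giving 0x3820DCA2.

0x3820DCA2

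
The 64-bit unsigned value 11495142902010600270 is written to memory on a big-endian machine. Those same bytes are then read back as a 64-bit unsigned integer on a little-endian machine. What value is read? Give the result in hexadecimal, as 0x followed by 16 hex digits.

0x4EDBB1C490F3869F

11495142902010600270 in 64-bit hexadecimal is 0x9F86F390C4B1DB4E.
Stored big-endian, the bytes at ascending addresses are 9F 86 F3 90 C4 B1 DB 4E.
Read back as little-endian, the first byte is least significant, giving 0x4EDBB1C490F3869F.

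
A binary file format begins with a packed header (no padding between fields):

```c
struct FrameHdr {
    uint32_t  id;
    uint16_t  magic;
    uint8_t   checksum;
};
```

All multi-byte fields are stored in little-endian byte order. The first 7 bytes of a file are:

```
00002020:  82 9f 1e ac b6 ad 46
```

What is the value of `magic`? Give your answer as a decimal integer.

44470

`magic` follows `id` (4 bytes), so it starts at byte offset 4 and occupies 2 bytes.
Bytes at offsets 4..5: B6 AD.
Little-endian: lowest address holds the least-significant byte.
Reassemble most-significant byte first: AD B6 → 0xADB6.
0xADB6 = 44470.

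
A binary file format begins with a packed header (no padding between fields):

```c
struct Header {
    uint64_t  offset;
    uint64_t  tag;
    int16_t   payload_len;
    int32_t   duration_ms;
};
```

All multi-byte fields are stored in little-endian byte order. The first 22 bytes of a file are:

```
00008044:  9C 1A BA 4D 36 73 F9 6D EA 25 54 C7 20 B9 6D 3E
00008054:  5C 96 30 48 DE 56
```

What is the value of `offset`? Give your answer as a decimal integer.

`offset` is the first field, at byte offset 0, occupying 8 bytes.
Bytes at offsets 0..7: 9C 1A BA 4D 36 73 F9 6D.
Little-endian: lowest address holds the least-significant byte.
Reassemble most-significant byte first: 6D F9 73 36 4D BA 1A 9C → 0x6DF973364DBA1A9C.
0x6DF973364DBA1A9C = 7924491696404568732.

7924491696404568732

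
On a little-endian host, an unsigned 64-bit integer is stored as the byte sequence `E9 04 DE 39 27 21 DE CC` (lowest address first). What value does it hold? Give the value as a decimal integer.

Little-endian stores the least-significant byte at the lowest address.
Reassemble most-significant byte first: CC DE 21 27 39 DE 04 E9 → 0xCCDE212739DE04E9.
0xCCDE212739DE04E9 = 14762273080925357289.

14762273080925357289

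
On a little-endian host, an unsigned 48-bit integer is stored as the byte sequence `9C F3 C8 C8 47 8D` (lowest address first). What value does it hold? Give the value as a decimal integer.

155339450807196

Little-endian stores the least-significant byte at the lowest address.
Reassemble most-significant byte first: 8D 47 C8 C8 F3 9C → 0x8D47C8C8F39C.
0x8D47C8C8F39C = 155339450807196.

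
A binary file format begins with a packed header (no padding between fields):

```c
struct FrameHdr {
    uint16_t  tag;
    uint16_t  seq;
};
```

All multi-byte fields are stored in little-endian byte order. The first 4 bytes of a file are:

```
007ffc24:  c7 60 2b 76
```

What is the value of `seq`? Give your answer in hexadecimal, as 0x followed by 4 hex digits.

`seq` follows `tag` (2 bytes), so it starts at byte offset 2 and occupies 2 bytes.
Bytes at offsets 2..3: 2B 76.
In little-endian order the low byte comes first in memory.
Reassemble most-significant byte first: 76 2B → 0x762B.

0x762B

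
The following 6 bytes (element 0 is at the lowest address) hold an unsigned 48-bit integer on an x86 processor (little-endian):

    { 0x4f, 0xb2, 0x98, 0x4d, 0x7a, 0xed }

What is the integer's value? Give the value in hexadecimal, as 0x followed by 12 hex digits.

0xED7A4D98B24F

In little-endian order the low byte comes first in memory.
Reassemble most-significant byte first: ED 7A 4D 98 B2 4F → 0xED7A4D98B24F.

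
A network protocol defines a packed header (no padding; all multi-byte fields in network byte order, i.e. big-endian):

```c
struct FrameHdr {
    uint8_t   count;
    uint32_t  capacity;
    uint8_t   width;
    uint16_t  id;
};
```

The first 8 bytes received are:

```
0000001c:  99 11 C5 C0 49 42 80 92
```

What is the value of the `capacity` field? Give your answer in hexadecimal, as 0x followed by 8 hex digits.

0x11C5C049

`capacity` follows `count` (1 byte), so it starts at byte offset 1 and occupies 4 bytes.
Bytes at offsets 1..4: 11 C5 C0 49.
Big-endian stores the most-significant byte at the lowest address.
The bytes are already most-significant first: 0x11C5C049.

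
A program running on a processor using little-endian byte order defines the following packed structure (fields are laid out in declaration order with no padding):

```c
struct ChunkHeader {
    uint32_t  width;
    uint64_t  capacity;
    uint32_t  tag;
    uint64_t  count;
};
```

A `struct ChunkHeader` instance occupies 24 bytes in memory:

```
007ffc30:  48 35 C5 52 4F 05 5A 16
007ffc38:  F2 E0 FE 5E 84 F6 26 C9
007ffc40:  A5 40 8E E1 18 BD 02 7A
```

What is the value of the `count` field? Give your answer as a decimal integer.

`count` follows `width` (4 B), `capacity` (8 B), `tag` (4 B), so it starts at offset 4 + 8 + 4 = 16 and occupies 8 bytes.
Bytes at offsets 16..23: A5 40 8E E1 18 BD 02 7A.
Little-endian: lowest address holds the least-significant byte.
Reassemble most-significant byte first: 7A 02 BD 18 E1 8E 40 A5 → 0x7A02BD18E18E40A5.
0x7A02BD18E18E40A5 = 8791797337141690533.

8791797337141690533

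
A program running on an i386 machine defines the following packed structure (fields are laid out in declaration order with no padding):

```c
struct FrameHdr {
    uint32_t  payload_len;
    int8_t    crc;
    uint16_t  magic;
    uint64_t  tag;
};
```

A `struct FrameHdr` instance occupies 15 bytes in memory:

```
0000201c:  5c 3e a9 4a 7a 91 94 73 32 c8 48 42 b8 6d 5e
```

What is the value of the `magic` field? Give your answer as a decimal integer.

38033

`magic` follows `payload_len` (4 B), `crc` (1 B), so it starts at offset 4 + 1 = 5 and occupies 2 bytes.
Bytes at offsets 5..6: 91 94.
Little-endian: lowest address holds the least-significant byte.
Reassemble most-significant byte first: 94 91 → 0x9491.
0x9491 = 38033.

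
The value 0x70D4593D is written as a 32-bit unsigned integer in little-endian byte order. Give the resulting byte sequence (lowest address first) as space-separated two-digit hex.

3D 59 D4 70

Split into bytes (most-significant first): 70 D4 59 3D.
In little-endian order the low byte comes first in memory.
So at ascending addresses the bytes are 3D 59 D4 70.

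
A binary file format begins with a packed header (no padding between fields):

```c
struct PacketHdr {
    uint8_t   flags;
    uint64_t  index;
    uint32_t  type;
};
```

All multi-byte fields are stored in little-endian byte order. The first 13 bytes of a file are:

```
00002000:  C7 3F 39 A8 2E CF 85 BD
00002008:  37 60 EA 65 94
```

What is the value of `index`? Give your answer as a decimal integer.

`index` follows `flags` (1 byte), so it starts at byte offset 1 and occupies 8 bytes.
Bytes at offsets 1..8: 3F 39 A8 2E CF 85 BD 37.
Little-endian: lowest address holds the least-significant byte.
Reassemble most-significant byte first: 37 BD 85 CF 2E A8 39 3F → 0x37BD85CF2EA8393F.
0x37BD85CF2EA8393F = 4016513567571851583.

4016513567571851583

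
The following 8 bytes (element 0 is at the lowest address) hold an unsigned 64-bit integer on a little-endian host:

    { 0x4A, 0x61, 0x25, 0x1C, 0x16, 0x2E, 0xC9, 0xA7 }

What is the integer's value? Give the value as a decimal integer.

12090245347149177162

Little-endian stores the least-significant byte at the lowest address.
Reassemble most-significant byte first: A7 C9 2E 16 1C 25 61 4A → 0xA7C92E161C25614A.
0xA7C92E161C25614A = 12090245347149177162.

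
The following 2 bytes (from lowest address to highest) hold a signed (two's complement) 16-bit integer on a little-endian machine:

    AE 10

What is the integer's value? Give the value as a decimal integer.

In little-endian order the low byte comes first in memory.
Reassemble most-significant byte first: 10 AE → 0x10AE.
0x10AE = 4270.

4270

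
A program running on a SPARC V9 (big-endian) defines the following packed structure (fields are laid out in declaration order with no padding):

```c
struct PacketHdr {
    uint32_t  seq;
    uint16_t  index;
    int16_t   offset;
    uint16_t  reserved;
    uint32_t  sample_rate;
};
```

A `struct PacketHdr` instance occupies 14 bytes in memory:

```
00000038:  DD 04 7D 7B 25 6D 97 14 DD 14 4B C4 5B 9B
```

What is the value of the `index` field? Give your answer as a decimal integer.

9581

`index` follows `seq` (4 bytes), so it starts at byte offset 4 and occupies 2 bytes.
Bytes at offsets 4..5: 25 6D.
Big-endian stores the most-significant byte at the lowest address.
The bytes are already most-significant first: 0x256D.
0x256D = 9581.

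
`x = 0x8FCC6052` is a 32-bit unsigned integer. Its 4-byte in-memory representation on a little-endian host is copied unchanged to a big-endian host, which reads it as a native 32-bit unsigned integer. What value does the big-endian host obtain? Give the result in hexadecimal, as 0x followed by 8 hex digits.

Stored little-endian, the bytes at ascending addresses are 52 60 CC 8F.
Read back as big-endian, the last byte is least significant, giving 0x5260CC8F.

0x5260CC8F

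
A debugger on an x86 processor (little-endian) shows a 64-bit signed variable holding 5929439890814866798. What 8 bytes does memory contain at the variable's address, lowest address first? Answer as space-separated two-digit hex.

6E 15 0D 49 2A 9A 49 52

5929439890814866798 in hexadecimal, padded to 64 bits, is 0x52499A2A490D156E.
Split into bytes (most-significant first): 52 49 9A 2A 49 0D 15 6E.
Little-endian: lowest address holds the least-significant byte.
So at ascending addresses the bytes are 6E 15 0D 49 2A 9A 49 52.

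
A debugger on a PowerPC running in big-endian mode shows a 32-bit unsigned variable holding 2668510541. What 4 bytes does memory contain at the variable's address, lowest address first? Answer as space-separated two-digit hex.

2668510541 in hexadecimal, padded to 32 bits, is 0x9F0E3D4D.
Split into bytes (most-significant first): 9F 0E 3D 4D.
Big-endian stores the most-significant byte at the lowest address.
So the memory order matches the most-significant-first order: 9F 0E 3D 4D.

9F 0E 3D 4D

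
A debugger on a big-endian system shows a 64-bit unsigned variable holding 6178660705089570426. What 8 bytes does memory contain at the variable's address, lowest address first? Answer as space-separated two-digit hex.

55 BF 03 2C E2 87 46 7A

6178660705089570426 in hexadecimal, padded to 64 bits, is 0x55BF032CE287467A.
Split into bytes (most-significant first): 55 BF 03 2C E2 87 46 7A.
Big-endian stores the most-significant byte at the lowest address.
So the memory order matches the most-significant-first order: 55 BF 03 2C E2 87 46 7A.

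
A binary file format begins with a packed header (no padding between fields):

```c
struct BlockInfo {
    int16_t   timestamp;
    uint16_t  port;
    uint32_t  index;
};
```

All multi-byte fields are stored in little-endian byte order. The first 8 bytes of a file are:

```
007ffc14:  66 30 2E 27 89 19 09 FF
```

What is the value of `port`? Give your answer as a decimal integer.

`port` follows `timestamp` (2 bytes), so it starts at byte offset 2 and occupies 2 bytes.
Bytes at offsets 2..3: 2E 27.
Little-endian: lowest address holds the least-significant byte.
Reassemble most-significant byte first: 27 2E → 0x272E.
0x272E = 10030.

10030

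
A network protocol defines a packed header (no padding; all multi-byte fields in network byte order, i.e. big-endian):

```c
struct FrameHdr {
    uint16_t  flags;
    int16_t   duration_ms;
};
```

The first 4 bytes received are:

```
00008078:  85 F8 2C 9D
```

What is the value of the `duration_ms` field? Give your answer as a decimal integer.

`duration_ms` follows `flags` (2 bytes), so it starts at byte offset 2 and occupies 2 bytes.
Bytes at offsets 2..3: 2C 9D.
In big-endian order the high byte comes first in memory.
The bytes are already most-significant first: 0x2C9D.
0x2C9D = 11421.

11421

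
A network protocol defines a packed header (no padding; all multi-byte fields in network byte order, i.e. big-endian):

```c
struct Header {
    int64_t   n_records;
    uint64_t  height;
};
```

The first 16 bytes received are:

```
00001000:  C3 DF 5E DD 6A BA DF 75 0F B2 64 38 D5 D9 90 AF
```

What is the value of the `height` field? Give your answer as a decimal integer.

1131076651692167343

`height` follows `n_records` (8 bytes), so it starts at byte offset 8 and occupies 8 bytes.
Bytes at offsets 8..15: 0F B2 64 38 D5 D9 90 AF.
Big-endian: lowest address holds the most-significant byte.
The bytes are already most-significant first: 0x0FB26438D5D990AF.
0x0FB26438D5D990AF = 1131076651692167343.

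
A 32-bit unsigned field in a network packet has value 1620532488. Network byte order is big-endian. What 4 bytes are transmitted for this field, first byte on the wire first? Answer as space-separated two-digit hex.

1620532488 in hexadecimal, padded to 32 bits, is 0x60975D08.
Split into bytes (most-significant first): 60 97 5D 08.
In big-endian order the high byte comes first in memory.
So the memory order matches the most-significant-first order: 60 97 5D 08.

60 97 5D 08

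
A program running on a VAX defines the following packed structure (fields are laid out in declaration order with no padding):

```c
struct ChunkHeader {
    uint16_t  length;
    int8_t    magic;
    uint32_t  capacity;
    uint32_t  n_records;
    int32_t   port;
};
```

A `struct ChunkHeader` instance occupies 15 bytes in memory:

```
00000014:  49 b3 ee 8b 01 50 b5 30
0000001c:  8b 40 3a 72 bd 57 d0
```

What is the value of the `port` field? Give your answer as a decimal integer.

`port` follows `length` (2 B), `magic` (1 B), `capacity` (4 B), `n_records` (4 B), so it starts at offset 2 + 1 + 4 + 4 = 11 and occupies 4 bytes.
Bytes at offsets 11..14: 72 BD 57 D0.
Little-endian: lowest address holds the least-significant byte.
Reassemble most-significant byte first: D0 57 BD 72 → 0xD057BD72.
Top bit is set, so as a signed 32-bit value this is 0xD057BD72 − 2^32 = -799556238.

-799556238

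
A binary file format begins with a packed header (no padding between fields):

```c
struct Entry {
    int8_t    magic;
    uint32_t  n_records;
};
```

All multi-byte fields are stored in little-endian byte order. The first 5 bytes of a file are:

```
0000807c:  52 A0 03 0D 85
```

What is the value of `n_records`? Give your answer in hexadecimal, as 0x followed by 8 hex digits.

0x850D03A0

`n_records` follows `magic` (1 byte), so it starts at byte offset 1 and occupies 4 bytes.
Bytes at offsets 1..4: A0 03 0D 85.
Little-endian stores the least-significant byte at the lowest address.
Reassemble most-significant byte first: 85 0D 03 A0 → 0x850D03A0.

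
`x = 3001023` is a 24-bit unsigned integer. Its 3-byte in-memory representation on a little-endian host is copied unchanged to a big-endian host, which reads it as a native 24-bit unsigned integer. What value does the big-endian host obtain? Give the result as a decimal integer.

3001023 in 24-bit hexadecimal is 0x2DCABF.
Stored little-endian, the bytes at ascending addresses are BF CA 2D.
Read back as big-endian, the last byte is least significant, giving 0xBFCA2D.
0xBFCA2D = 12569133.

12569133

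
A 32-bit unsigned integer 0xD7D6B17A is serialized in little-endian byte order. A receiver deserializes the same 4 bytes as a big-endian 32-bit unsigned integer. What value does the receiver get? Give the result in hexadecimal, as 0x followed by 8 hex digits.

Stored little-endian, the bytes at ascending addresses are 7A B1 D6 D7.
Read back as big-endian, the last byte is least significant, giving 0x7AB1D6D7.

0x7AB1D6D7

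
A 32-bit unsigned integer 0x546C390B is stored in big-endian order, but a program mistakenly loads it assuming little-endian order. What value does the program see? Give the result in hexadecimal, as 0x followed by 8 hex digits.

0x0B396C54

Stored big-endian, the bytes at ascending addresses are 54 6C 39 0B.
Read back as little-endian, the first byte is least significant, giving 0x0B396C54.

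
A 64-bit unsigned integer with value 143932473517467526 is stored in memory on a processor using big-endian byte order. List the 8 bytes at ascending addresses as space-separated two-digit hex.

143932473517467526 in hexadecimal, padded to 64 bits, is 0x01FF59D273A6E786.
Split into bytes (most-significant first): 01 FF 59 D2 73 A6 E7 86.
Big-endian: lowest address holds the most-significant byte.
So the memory order matches the most-significant-first order: 01 FF 59 D2 73 A6 E7 86.

01 FF 59 D2 73 A6 E7 86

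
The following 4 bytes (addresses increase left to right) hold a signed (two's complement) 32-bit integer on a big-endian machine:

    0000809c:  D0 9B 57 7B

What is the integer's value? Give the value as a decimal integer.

Big-endian stores the most-significant byte at the lowest address.
The bytes are already most-significant first: 0xD09B577B.
Top bit is set, so as a signed 32-bit value this is 0xD09B577B − 2^32 = -795125893.

-795125893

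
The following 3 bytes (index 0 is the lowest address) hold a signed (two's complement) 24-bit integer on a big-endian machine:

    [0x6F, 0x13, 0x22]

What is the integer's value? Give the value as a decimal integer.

Big-endian: lowest address holds the most-significant byte.
The bytes are already most-significant first: 0x6F1322.
0x6F1322 = 7279394.

7279394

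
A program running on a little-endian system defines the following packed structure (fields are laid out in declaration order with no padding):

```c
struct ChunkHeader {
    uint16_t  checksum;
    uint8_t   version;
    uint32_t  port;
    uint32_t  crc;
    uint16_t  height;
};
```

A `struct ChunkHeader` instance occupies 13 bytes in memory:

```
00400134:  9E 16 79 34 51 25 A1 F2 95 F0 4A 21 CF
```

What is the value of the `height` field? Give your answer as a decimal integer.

53025

`height` follows `checksum` (2 B), `version` (1 B), `port` (4 B), `crc` (4 B), so it starts at offset 2 + 1 + 4 + 4 = 11 and occupies 2 bytes.
Bytes at offsets 11..12: 21 CF.
Little-endian: lowest address holds the least-significant byte.
Reassemble most-significant byte first: CF 21 → 0xCF21.
0xCF21 = 53025.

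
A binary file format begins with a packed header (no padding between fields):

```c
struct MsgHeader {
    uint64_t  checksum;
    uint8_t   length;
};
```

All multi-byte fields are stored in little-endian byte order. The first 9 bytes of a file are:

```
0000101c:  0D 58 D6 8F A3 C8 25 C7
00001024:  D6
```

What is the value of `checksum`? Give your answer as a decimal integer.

`checksum` is the first field, at byte offset 0, occupying 8 bytes.
Bytes at offsets 0..7: 0D 58 D6 8F A3 C8 25 C7.
In little-endian order the low byte comes first in memory.
Reassemble most-significant byte first: C7 25 C8 A3 8F D6 58 0D → 0xC725C8A38FD6580D.
0xC725C8A38FD6580D = 14350096392504367117.

14350096392504367117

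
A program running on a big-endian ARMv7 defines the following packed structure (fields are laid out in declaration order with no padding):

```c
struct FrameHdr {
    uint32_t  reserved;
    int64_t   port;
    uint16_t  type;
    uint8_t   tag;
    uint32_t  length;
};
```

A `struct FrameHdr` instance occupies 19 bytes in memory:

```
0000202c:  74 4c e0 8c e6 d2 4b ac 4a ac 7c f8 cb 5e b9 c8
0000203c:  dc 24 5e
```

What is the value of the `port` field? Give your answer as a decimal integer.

-1814304496517612296

`port` follows `reserved` (4 bytes), so it starts at byte offset 4 and occupies 8 bytes.
Bytes at offsets 4..11: E6 D2 4B AC 4A AC 7C F8.
In big-endian order the high byte comes first in memory.
The bytes are already most-significant first: 0xE6D24BAC4AAC7CF8.
Top bit is set, so as a signed 64-bit value this is 0xE6D24BAC4AAC7CF8 − 2^64 = -1814304496517612296.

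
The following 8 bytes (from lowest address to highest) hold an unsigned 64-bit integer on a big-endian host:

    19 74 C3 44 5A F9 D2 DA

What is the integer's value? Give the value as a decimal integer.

1834305646598148826

In big-endian order the high byte comes first in memory.
The bytes are already most-significant first: 0x1974C3445AF9D2DA.
0x1974C3445AF9D2DA = 1834305646598148826.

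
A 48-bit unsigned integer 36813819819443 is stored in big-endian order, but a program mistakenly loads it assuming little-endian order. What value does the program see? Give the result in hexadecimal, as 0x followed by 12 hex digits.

0xB335A7627B21

36813819819443 in 48-bit hexadecimal is 0x217B62A735B3.
Stored big-endian, the bytes at ascending addresses are 21 7B 62 A7 35 B3.
Read back as little-endian, the first byte is least significant, giving 0xB335A7627B21.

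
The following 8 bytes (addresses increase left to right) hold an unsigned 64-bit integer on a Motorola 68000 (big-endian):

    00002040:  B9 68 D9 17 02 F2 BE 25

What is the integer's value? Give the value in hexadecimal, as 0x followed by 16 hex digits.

0xB968D91702F2BE25

In big-endian order the high byte comes first in memory.
The bytes are already most-significant first: 0xB968D91702F2BE25.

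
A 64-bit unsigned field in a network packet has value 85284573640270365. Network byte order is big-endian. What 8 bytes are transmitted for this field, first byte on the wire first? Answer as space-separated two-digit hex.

01 2E FD DE 2C A6 22 1D

85284573640270365 in hexadecimal, padded to 64 bits, is 0x012EFDDE2CA6221D.
Split into bytes (most-significant first): 01 2E FD DE 2C A6 22 1D.
In big-endian order the high byte comes first in memory.
So the memory order matches the most-significant-first order: 01 2E FD DE 2C A6 22 1D.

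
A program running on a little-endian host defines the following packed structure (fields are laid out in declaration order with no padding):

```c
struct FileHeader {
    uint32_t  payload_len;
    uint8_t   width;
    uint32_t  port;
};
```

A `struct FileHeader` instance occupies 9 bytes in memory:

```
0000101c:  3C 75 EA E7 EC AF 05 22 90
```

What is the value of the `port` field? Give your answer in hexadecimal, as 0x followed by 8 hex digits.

`port` follows `payload_len` (4 B), `width` (1 B), so it starts at offset 4 + 1 = 5 and occupies 4 bytes.
Bytes at offsets 5..8: AF 05 22 90.
In little-endian order the low byte comes first in memory.
Reassemble most-significant byte first: 90 22 05 AF → 0x902205AF.

0x902205AF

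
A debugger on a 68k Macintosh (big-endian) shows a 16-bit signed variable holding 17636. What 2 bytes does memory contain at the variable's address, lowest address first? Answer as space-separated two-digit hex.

17636 in hexadecimal, padded to 16 bits, is 0x44E4.
Split into bytes (most-significant first): 44 E4.
Big-endian: lowest address holds the most-significant byte.
So the memory order matches the most-significant-first order: 44 E4.

44 E4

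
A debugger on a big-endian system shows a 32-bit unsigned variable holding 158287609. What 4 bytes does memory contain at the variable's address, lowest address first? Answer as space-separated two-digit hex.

158287609 in hexadecimal, padded to 32 bits, is 0x096F46F9.
Split into bytes (most-significant first): 09 6F 46 F9.
Big-endian: lowest address holds the most-significant byte.
So the memory order matches the most-significant-first order: 09 6F 46 F9.

09 6F 46 F9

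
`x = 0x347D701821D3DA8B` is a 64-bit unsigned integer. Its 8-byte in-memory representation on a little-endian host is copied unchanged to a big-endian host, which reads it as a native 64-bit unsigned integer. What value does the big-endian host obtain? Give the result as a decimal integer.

10077599255292312884

Stored little-endian, the bytes at ascending addresses are 8B DA D3 21 18 70 7D 34.
Read back as big-endian, the last byte is least significant, giving 0x8BDAD32118707D34.
0x8BDAD32118707D34 = 10077599255292312884.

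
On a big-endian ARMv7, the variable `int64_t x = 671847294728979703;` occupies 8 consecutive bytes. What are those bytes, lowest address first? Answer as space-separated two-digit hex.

671847294728979703 in hexadecimal, padded to 64 bits, is 0x0952E18E11A0C4F7.
Split into bytes (most-significant first): 09 52 E1 8E 11 A0 C4 F7.
Big-endian stores the most-significant byte at the lowest address.
So the memory order matches the most-significant-first order: 09 52 E1 8E 11 A0 C4 F7.

09 52 E1 8E 11 A0 C4 F7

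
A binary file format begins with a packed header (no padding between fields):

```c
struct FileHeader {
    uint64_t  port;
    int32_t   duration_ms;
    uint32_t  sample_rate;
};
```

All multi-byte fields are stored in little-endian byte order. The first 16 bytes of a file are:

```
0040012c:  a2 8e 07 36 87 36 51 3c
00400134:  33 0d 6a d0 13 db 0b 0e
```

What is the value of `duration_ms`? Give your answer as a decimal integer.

-798356173

`duration_ms` follows `port` (8 bytes), so it starts at byte offset 8 and occupies 4 bytes.
Bytes at offsets 8..11: 33 0D 6A D0.
Little-endian stores the least-significant byte at the lowest address.
Reassemble most-significant byte first: D0 6A 0D 33 → 0xD06A0D33.
Top bit is set, so as a signed 32-bit value this is 0xD06A0D33 − 2^32 = -798356173.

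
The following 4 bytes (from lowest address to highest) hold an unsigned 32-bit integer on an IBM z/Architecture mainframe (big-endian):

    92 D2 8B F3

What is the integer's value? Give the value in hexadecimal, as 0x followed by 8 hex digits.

Big-endian: lowest address holds the most-significant byte.
The bytes are already most-significant first: 0x92D28BF3.

0x92D28BF3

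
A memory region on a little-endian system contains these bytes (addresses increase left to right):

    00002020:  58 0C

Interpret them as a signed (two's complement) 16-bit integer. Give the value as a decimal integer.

3160

Little-endian stores the least-significant byte at the lowest address.
Reassemble most-significant byte first: 0C 58 → 0x0C58.
0x0C58 = 3160.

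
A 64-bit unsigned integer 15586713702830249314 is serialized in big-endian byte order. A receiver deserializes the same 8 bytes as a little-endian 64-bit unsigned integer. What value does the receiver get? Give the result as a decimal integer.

15586713702830249314 in 64-bit hexadecimal is 0xD84F2187E0E91562.
Stored big-endian, the bytes at ascending addresses are D8 4F 21 87 E0 E9 15 62.
Read back as little-endian, the first byte is least significant, giving 0x6215E9E087214FD8.
0x6215E9E087214FD8 = 7067812340776914904.

7067812340776914904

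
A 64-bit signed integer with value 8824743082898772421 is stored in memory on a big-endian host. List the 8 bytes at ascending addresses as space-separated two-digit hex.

8824743082898772421 in hexadecimal, padded to 64 bits, is 0x7A77C914124451C5.
Split into bytes (most-significant first): 7A 77 C9 14 12 44 51 C5.
In big-endian order the high byte comes first in memory.
So the memory order matches the most-significant-first order: 7A 77 C9 14 12 44 51 C5.

7A 77 C9 14 12 44 51 C5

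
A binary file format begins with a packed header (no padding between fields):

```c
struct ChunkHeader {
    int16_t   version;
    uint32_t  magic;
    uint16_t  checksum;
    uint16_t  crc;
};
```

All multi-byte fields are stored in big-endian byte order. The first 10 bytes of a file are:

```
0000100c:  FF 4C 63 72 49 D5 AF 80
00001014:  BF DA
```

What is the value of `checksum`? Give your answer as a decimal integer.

44928

`checksum` follows `version` (2 B), `magic` (4 B), so it starts at offset 2 + 4 = 6 and occupies 2 bytes.
Bytes at offsets 6..7: AF 80.
Big-endian stores the most-significant byte at the lowest address.
The bytes are already most-significant first: 0xAF80.
0xAF80 = 44928.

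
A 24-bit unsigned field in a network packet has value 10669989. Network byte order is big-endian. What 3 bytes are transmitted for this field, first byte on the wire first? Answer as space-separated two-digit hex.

A2 CF A5

10669989 in hexadecimal, padded to 24 bits, is 0xA2CFA5.
Split into bytes (most-significant first): A2 CF A5.
Big-endian: lowest address holds the most-significant byte.
So the memory order matches the most-significant-first order: A2 CF A5.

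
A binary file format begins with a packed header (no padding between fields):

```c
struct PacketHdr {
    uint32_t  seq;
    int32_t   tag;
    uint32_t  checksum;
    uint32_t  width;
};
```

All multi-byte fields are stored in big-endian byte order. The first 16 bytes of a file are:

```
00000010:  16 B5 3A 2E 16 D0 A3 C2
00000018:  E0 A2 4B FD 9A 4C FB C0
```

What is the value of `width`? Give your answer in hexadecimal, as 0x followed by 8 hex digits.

`width` follows `seq` (4 B), `tag` (4 B), `checksum` (4 B), so it starts at offset 4 + 4 + 4 = 12 and occupies 4 bytes.
Bytes at offsets 12..15: 9A 4C FB C0.
Big-endian: lowest address holds the most-significant byte.
The bytes are already most-significant first: 0x9A4CFBC0.

0x9A4CFBC0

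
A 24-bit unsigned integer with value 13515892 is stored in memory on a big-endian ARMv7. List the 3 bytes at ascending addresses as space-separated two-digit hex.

CE 3C 74

13515892 in hexadecimal, padded to 24 bits, is 0xCE3C74.
Split into bytes (most-significant first): CE 3C 74.
Big-endian stores the most-significant byte at the lowest address.
So the memory order matches the most-significant-first order: CE 3C 74.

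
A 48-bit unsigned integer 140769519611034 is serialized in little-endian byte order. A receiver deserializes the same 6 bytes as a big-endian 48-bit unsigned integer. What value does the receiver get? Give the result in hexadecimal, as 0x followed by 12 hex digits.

140769519611034 in 48-bit hexadecimal is 0x800775362C9A.
Stored little-endian, the bytes at ascending addresses are 9A 2C 36 75 07 80.
Read back as big-endian, the last byte is least significant, giving 0x9A2C36750780.

0x9A2C36750780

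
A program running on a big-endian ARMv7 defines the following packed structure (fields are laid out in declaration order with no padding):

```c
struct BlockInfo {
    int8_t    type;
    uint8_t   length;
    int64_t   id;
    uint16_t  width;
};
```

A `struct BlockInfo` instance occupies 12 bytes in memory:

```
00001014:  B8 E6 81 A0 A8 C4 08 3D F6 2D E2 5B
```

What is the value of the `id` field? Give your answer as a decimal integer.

-9106092886637808083

`id` follows `type` (1 B), `length` (1 B), so it starts at offset 1 + 1 = 2 and occupies 8 bytes.
Bytes at offsets 2..9: 81 A0 A8 C4 08 3D F6 2D.
Big-endian stores the most-significant byte at the lowest address.
The bytes are already most-significant first: 0x81A0A8C4083DF62D.
Top bit is set, so as a signed 64-bit value this is 0x81A0A8C4083DF62D − 2^64 = -9106092886637808083.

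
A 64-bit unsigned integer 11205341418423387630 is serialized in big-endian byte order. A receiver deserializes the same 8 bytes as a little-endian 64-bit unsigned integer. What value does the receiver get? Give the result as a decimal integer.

11205341418423387630 in 64-bit hexadecimal is 0x9B815EA6D01905EE.
Stored big-endian, the bytes at ascending addresses are 9B 81 5E A6 D0 19 05 EE.
Read back as little-endian, the first byte is least significant, giving 0xEE0519D0A65E819B.
0xEE0519D0A65E819B = 17151143139845505435.

17151143139845505435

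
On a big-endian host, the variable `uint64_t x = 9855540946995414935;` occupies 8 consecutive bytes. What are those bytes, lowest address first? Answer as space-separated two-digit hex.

88 C5 EA 46 3E FA 87 97

9855540946995414935 in hexadecimal, padded to 64 bits, is 0x88C5EA463EFA8797.
Split into bytes (most-significant first): 88 C5 EA 46 3E FA 87 97.
Big-endian stores the most-significant byte at the lowest address.
So the memory order matches the most-significant-first order: 88 C5 EA 46 3E FA 87 97.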